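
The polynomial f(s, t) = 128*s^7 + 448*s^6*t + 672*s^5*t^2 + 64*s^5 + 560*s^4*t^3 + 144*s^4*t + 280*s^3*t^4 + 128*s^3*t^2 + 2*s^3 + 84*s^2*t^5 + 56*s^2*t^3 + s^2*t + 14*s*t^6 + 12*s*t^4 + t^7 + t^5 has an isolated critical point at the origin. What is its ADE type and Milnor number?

The Hessian of f at 0 has rank 0. Corank 2; j^3 = s^2*(2*s + t) has shape L^2 M (L != M), so D-series; mu = 6 gives D_6.

Type D6, Milnor number mu = 6.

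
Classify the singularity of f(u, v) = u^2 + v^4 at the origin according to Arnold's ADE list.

The Hessian of f at 0 has rank 1. Corank 1: A-series; mu = 3 gives A_3.

A_3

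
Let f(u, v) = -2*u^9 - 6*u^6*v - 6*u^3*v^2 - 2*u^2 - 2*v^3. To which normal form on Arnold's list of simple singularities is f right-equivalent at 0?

A_2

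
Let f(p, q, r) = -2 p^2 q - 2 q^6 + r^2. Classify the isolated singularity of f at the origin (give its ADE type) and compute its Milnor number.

The Hessian of f at 0 is [[0, 0, 0], [0, 0, 0], [0, 0, 2]] with rank 1, so corank 2. A Groebner basis of the Jacobian ideal J(f) in C{p,q,r} is {p^2/6 + q^5, p^3, p*q, r}; counting standard monomials gives mu = 7. Corank 2; j^3 = -2*p^2*q has shape L^2 M (L != M), so D-series; mu = 7 gives D_7.

Type D7, Milnor number mu = 7.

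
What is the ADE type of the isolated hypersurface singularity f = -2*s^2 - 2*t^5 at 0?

A_4

The Hessian of f at 0 is [[-4, 0], [0, 0]] with rank 1, so corank 1. A Groebner basis of the Jacobian ideal J(f) in C{s,t} is {t^4, s}; counting standard monomials gives mu = 4. Corank 1: A-series; mu = 4 gives A_4.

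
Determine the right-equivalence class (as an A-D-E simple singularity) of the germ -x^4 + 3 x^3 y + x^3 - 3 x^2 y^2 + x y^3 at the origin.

The Hessian of f at 0 is [[0, 0], [0, 0]] with rank 0, so corank 2. A Groebner basis of the Jacobian ideal J(f) in C{x,y} is {3*x^2 + y^4 + y^3, x^3, x^2*y - x^2 - y^3/3, -2*x^2 + x*y^2 - 2*y^3/3}; counting standard monomials gives mu = 7. Corank 2; j^3 = x^3 is a perfect cube, so E-series; the 4-jet and mu = 7 give E_7.

E_7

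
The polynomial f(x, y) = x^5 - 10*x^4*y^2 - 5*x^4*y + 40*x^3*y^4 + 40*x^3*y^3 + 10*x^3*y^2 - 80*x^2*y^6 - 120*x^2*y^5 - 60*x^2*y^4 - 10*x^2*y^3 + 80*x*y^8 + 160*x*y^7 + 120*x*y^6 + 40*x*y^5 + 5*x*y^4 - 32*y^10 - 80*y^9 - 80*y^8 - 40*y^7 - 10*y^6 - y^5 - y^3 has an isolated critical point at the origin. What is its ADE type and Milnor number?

Type E_{8}, Milnor number mu = 8.

The Hessian of f at 0 is [[0, 0], [0, 0]] with rank 0, so corank 2. A Groebner basis of the Jacobian ideal J(f) in C{x,y} is {x^4 - 4*x^3*y, y^2}; counting standard monomials gives mu = 8. Corank 2; j^3 = -y^3 is a perfect cube, so E-series; the 5-jet and mu = 8 give E_8.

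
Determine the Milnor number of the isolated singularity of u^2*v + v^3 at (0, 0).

4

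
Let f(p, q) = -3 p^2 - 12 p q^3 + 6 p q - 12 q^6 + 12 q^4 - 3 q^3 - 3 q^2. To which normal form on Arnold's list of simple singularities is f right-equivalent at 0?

The Hessian of f at 0 has rank 1. Corank 1: A-series; mu = 2 gives A_2.

A_{2}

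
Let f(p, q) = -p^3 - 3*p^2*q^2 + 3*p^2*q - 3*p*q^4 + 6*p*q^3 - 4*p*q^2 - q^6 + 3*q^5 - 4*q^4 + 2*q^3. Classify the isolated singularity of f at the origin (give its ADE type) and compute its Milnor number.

Type D_4, Milnor number mu = 4.

The Hessian of f at 0 has rank 0. Corank 2; j^3 = -(p - q)*(p^2 - 2*p*q + 2*q^2) splits into three distinct lines over C (the quadratic factor has nonzero discriminant), so D_4.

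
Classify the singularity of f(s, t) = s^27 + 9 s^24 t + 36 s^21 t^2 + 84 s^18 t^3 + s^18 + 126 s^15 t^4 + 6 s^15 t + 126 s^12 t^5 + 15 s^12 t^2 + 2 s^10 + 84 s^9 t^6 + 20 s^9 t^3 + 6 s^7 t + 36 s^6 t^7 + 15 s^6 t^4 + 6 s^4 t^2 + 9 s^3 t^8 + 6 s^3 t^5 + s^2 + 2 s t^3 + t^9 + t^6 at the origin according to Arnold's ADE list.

The Hessian of f at 0 is [[2, 0], [0, 0]] with rank 1, so corank 1. A Groebner basis of the Jacobian ideal J(f) in C{s,t} is {s^2*t^2, s^3, s + t^3}; counting standard monomials gives mu = 8. Corank 1: A-series; mu = 8 gives A_8.

A_{8}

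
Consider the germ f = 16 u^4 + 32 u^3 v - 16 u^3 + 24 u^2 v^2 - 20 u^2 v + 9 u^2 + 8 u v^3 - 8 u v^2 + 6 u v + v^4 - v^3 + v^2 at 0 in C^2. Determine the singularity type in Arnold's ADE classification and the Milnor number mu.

Type A_{2}, Milnor number mu = 2.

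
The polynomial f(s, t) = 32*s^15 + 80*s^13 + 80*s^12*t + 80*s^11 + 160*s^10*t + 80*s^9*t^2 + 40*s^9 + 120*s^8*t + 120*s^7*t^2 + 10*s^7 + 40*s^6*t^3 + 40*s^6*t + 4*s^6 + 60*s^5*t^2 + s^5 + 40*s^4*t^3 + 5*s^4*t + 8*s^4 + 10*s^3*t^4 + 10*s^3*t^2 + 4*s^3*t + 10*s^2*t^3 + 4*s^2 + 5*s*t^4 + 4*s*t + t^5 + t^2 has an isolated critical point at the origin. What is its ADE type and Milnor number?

Type A4, Milnor number mu = 4.

The Hessian of f at 0 is [[8, 4], [4, 2]] with rank 1, so corank 1. A Groebner basis of the Jacobian ideal J(f) in C{s,t} is {-8*s + t^3 - 4*t, s^2 - t^2/4, s*t + t^2/2}; counting standard monomials gives mu = 4. Corank 1: A-series; mu = 4 gives A_4.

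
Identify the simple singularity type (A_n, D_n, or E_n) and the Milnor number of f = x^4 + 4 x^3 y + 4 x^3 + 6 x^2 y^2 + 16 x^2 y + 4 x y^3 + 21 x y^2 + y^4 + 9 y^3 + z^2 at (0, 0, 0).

The Hessian of f at 0 has rank 1. Corank 2; j^3 = (x + y)*(2*x + 3*y)^2 has shape L^2 M (L != M), so D-series; mu = 5 gives D_5.

Type D_{5}, Milnor number mu = 5.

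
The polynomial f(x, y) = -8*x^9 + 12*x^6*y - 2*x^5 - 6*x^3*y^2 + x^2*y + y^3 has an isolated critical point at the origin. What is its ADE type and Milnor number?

The Hessian of f at 0 has rank 0. Corank 2; j^3 = y*(x^2 + y^2) splits into three distinct lines over C (the quadratic factor has nonzero discriminant), so D_4.

Type D_4, Milnor number mu = 4.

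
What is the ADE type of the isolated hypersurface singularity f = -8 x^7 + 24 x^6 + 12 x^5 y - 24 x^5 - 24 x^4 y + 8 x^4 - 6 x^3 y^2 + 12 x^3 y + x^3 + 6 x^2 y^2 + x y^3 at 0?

The Hessian of f at 0 is [[0, 0], [0, 0]] with rank 0, so corank 2. A Groebner basis of the Jacobian ideal J(f) in C{x,y} is {3*x^2/4 + y^4 + y^3/4, x^3, x^2*y - x^2/4 - y^3/12, x^2 + x*y^2 + y^3/3}; counting standard monomials gives mu = 7. Corank 2; j^3 = x^3 is a perfect cube, so E-series; the 4-jet and mu = 7 give E_7.

E_{7}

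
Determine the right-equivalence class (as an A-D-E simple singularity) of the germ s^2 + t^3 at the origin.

A2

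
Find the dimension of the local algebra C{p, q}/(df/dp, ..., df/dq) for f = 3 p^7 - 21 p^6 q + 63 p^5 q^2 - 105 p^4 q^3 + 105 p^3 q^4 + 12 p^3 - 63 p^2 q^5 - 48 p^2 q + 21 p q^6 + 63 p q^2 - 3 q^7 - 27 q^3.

The Hessian of f at 0 has rank 0. Corank 2; j^3 = 3*(p - q)*(2*p - 3*q)^2 has shape L^2 M (L != M), so D-series; mu = 8 gives D_8.

8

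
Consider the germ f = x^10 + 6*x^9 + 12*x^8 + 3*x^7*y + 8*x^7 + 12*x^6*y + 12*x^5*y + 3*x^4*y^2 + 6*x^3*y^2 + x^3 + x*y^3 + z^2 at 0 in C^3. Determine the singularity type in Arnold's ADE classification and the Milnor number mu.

The Hessian of f at 0 is [[0, 0, 0], [0, 0, 0], [0, 0, 2]] with rank 1, so corank 2. A Groebner basis of the Jacobian ideal J(f) in C{x,y,z} is {x^3, x*y^2, 3*x^2 + y^3, z}; counting standard monomials gives mu = 7. Corank 2; j^3 = x^3 is a perfect cube, so E-series; the 4-jet and mu = 7 give E_7.

Type E_{7}, Milnor number mu = 7.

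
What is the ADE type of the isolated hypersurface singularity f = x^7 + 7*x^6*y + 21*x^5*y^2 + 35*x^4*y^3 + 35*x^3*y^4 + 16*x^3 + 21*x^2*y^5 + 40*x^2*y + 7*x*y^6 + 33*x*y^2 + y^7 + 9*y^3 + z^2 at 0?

D8

The Hessian of f at 0 is [[0, 0, 0], [0, 0, 0], [0, 0, 2]] with rank 1, so corank 2. A Groebner basis of the Jacobian ideal J(f) in C{x,y,z} is {-16384*x*y/7 + y^6 - 12288*y^2/7, x*y^2 + 3*y^3/4, x^2 + 7*x*y/4 + 3*y^2/4, z}; counting standard monomials gives mu = 8. Corank 2; j^3 = (x + y)*(4*x + 3*y)^2 has shape L^2 M (L != M), so D-series; mu = 8 gives D_8.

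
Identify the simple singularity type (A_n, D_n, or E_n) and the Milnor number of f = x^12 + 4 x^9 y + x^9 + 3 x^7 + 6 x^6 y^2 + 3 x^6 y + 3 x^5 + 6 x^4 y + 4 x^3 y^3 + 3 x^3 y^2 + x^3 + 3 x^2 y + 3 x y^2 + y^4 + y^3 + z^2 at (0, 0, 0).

The Hessian of f at 0 is [[0, 0, 0], [0, 0, 0], [0, 0, 2]] with rank 1, so corank 2. A Groebner basis of the Jacobian ideal J(f) in C{x,y,z} is {y^3, x^2 + 2*x*y + y^2, z}; counting standard monomials gives mu = 6. Corank 2; j^3 = (x + y)^3 is a perfect cube, so E-series; the 4-jet and mu = 6 give E_6.

Type E_6, Milnor number mu = 6.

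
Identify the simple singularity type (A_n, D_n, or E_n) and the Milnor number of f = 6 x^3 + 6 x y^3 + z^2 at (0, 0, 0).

The Hessian of f at 0 is [[0, 0, 0], [0, 0, 0], [0, 0, 2]] with rank 1, so corank 2. A Groebner basis of the Jacobian ideal J(f) in C{x,y,z} is {x^3, x*y^2, 3*x^2 + y^3, z}; counting standard monomials gives mu = 7. Corank 2; j^3 = 6*x^3 is a perfect cube, so E-series; the 4-jet and mu = 7 give E_7.

Type E_{7}, Milnor number mu = 7.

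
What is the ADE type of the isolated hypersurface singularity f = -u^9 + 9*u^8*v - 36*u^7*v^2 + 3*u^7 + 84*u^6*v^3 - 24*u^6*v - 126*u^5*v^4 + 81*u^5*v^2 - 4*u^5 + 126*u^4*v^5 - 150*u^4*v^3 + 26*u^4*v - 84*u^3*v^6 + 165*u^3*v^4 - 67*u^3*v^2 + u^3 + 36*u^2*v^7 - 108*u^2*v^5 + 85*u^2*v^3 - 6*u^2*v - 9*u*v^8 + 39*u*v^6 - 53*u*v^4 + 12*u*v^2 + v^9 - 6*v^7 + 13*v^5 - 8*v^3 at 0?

E_8

The Hessian of f at 0 is [[0, 0], [0, 0]] with rank 0, so corank 2. A Groebner basis of the Jacobian ideal J(f) in C{u,v} is {7*u^2/2 + u*v^3 - 14*u*v + 14*v^2, 2*u^2 - 8*u*v + v^4 + 8*v^2, u^3 - 12*u*v^2 + 16*v^3, u^2*v - 4*u*v^2 + 4*v^3}; counting standard monomials gives mu = 8. Corank 2; j^3 = (u - 2*v)^3 is a perfect cube, so E-series; the 5-jet and mu = 8 give E_8.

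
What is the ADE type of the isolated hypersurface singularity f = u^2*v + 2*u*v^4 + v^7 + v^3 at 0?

The Hessian of f at 0 is [[0, 0], [0, 0]] with rank 0, so corank 2. A Groebner basis of the Jacobian ideal J(f) in C{u,v} is {v^3, u^2 + 3*v^2, u*v}; counting standard monomials gives mu = 4. Corank 2; j^3 = v*(u^2 + v^2) splits into three distinct lines over C (the quadratic factor has nonzero discriminant), so D_4.

D4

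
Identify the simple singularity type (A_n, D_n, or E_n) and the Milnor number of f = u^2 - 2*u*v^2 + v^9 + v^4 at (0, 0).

The Hessian of f at 0 is [[2, 0], [0, 0]] with rank 1, so corank 1. A Groebner basis of the Jacobian ideal J(f) in C{u,v} is {u^4, -u + v^2}; counting standard monomials gives mu = 8. Corank 1: A-series; mu = 8 gives A_8.

Type A_{8}, Milnor number mu = 8.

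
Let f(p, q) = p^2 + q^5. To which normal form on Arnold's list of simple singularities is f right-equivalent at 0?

The Hessian of f at 0 is [[2, 0], [0, 0]] with rank 1, so corank 1. A Groebner basis of the Jacobian ideal J(f) in C{p,q} is {q^4, p}; counting standard monomials gives mu = 4. Corank 1: A-series; mu = 4 gives A_4.

A_{4}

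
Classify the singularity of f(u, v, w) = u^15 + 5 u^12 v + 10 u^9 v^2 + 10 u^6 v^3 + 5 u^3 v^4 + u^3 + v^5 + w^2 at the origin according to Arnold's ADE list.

E8

The Hessian of f at 0 is [[0, 0, 0], [0, 0, 0], [0, 0, 2]] with rank 1, so corank 2. A Groebner basis of the Jacobian ideal J(f) in C{u,v,w} is {v^4, u^2, w}; counting standard monomials gives mu = 8. Corank 2; j^3 = u^3 is a perfect cube, so E-series; the 5-jet and mu = 8 give E_8.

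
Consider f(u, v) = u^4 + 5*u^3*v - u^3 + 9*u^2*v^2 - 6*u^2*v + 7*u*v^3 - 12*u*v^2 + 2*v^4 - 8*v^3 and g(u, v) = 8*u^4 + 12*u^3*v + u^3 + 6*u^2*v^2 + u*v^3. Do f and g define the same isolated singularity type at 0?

Yes.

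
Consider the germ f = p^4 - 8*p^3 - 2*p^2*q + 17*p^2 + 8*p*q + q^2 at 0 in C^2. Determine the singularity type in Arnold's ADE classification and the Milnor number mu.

Type A1, Milnor number mu = 1.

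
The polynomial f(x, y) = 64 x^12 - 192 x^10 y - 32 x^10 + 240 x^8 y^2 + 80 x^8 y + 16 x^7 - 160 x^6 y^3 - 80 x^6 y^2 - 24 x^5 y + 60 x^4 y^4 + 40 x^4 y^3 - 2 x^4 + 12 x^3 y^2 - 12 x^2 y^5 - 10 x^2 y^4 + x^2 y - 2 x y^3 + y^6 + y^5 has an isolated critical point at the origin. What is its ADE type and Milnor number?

Type D7, Milnor number mu = 7.

The Hessian of f at 0 is [[0, 0], [0, 0]] with rank 0, so corank 2. A Groebner basis of the Jacobian ideal J(f) in C{x,y} is {x^3, x^2*y + x^2/6 - x*y^2/6, -x*y + y^3}; counting standard monomials gives mu = 7. Corank 2; j^3 = x^2*y has shape L^2 M (L != M), so D-series; mu = 7 gives D_7.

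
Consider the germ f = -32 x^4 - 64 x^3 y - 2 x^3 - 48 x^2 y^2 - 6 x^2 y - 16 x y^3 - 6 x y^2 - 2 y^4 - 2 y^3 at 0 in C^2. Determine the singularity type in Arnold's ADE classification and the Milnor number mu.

The Hessian of f at 0 has rank 0. Corank 2; j^3 = -2*(x + y)^3 is a perfect cube, so E-series; the 4-jet and mu = 6 give E_6.

Type E6, Milnor number mu = 6.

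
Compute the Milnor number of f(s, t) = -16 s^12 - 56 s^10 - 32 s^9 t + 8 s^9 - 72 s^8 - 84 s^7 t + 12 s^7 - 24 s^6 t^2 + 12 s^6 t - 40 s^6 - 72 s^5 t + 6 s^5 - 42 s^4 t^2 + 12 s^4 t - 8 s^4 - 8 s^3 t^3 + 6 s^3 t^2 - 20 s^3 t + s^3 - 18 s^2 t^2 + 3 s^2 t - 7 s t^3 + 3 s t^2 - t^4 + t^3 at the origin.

The Hessian of f at 0 has rank 0. Corank 2; j^3 = (s + t)^3 is a perfect cube, so E-series; the 4-jet and mu = 7 give E_7.

7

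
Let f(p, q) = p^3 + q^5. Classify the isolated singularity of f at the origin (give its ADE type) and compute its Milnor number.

Type E_8, Milnor number mu = 8.

The Hessian of f at 0 is [[0, 0], [0, 0]] with rank 0, so corank 2. A Groebner basis of the Jacobian ideal J(f) in C{p,q} is {q^4, p^2}; counting standard monomials gives mu = 8. Corank 2; j^3 = p^3 is a perfect cube, so E-series; the 5-jet and mu = 8 give E_8.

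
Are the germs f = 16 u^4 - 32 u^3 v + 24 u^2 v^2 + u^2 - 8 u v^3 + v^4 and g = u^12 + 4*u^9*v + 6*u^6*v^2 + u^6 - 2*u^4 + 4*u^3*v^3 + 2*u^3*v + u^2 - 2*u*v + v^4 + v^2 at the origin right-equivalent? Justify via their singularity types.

The Hessian of f at 0 has rank 1. Corank 1: A-series; mu = 3 gives A_3. The Hessian of g at 0 has rank 1. Corank 1: A-series; mu = 3 gives A_3. Both have type A_3, hence right-equivalent.

Yes.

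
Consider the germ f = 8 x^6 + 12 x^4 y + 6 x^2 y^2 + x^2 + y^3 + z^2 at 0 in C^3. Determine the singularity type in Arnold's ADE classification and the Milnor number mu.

The Hessian of f at 0 has rank 2. Corank 1: A-series; mu = 2 gives A_2.

Type A_{2}, Milnor number mu = 2.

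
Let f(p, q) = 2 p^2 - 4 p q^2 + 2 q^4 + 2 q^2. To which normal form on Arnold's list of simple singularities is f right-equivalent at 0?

The Hessian of f at 0 is [[4, 0], [0, 4]] with rank 2, so corank 0. A Groebner basis of the Jacobian ideal J(f) in C{p,q} is {p, q}; counting standard monomials gives mu = 1. Corank 0: nondegenerate Morse point, so A_1.

A_1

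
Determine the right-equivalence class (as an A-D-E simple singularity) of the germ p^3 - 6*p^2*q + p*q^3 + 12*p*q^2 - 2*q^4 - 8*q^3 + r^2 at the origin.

E7

The Hessian of f at 0 has rank 1. Corank 2; j^3 = (p - 2*q)^3 is a perfect cube, so E-series; the 4-jet and mu = 7 give E_7.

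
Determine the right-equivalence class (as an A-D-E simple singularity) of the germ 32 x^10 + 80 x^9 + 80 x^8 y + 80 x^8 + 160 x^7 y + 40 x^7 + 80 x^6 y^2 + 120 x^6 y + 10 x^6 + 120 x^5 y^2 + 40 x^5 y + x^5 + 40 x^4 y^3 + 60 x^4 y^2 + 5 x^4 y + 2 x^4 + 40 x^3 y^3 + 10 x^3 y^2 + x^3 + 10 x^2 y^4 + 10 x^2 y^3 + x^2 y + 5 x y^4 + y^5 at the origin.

D6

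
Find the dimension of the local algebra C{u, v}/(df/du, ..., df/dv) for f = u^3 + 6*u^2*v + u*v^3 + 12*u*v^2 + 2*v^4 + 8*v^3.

The Hessian of f at 0 has rank 0. Corank 2; j^3 = (u + 2*v)^3 is a perfect cube, so E-series; the 4-jet and mu = 7 give E_7.

7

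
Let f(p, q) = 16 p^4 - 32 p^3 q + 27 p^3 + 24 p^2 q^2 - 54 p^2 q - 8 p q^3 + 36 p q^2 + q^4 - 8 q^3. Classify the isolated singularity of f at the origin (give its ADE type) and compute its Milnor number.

Type E_6, Milnor number mu = 6.

The Hessian of f at 0 is [[0, 0], [0, 0]] with rank 0, so corank 2. A Groebner basis of the Jacobian ideal J(f) in C{p,q} is {q^4, p*q^2 - 11*q^3/18, p^2 - 4*p*q/3 + 4*q^2/9}; counting standard monomials gives mu = 6. Corank 2; j^3 = (3*p - 2*q)^3 is a perfect cube, so E-series; the 4-jet and mu = 6 give E_6.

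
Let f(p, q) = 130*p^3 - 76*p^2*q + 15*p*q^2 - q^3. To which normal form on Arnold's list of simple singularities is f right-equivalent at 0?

The Hessian of f at 0 has rank 0. Corank 2; j^3 = (5*p - q)*(26*p^2 - 10*p*q + q^2) splits into three distinct lines over C (the quadratic factor has nonzero discriminant), so D_4.

D4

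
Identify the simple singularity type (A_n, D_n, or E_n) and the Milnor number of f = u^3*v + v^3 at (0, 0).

The Hessian of f at 0 is [[0, 0], [0, 0]] with rank 0, so corank 2. A Groebner basis of the Jacobian ideal J(f) in C{u,v} is {u^3 + 3*v^2, u^2*v, v^3}; counting standard monomials gives mu = 7. Corank 2; j^3 = v^3 is a perfect cube, so E-series; the 4-jet and mu = 7 give E_7.

Type E_{7}, Milnor number mu = 7.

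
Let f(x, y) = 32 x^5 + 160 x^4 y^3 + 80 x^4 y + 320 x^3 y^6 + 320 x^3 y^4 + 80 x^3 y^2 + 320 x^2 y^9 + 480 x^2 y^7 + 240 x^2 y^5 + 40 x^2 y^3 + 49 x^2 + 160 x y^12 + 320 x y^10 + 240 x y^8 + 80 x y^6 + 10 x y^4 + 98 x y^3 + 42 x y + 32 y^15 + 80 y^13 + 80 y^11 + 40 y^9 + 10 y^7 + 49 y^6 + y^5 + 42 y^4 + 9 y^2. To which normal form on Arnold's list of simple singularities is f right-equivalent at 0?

A_4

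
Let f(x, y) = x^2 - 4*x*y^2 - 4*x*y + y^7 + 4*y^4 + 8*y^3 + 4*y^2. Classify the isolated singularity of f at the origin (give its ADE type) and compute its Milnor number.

Type A_6, Milnor number mu = 6.

The Hessian of f at 0 is [[2, -4], [-4, 8]] with rank 1, so corank 1. A Groebner basis of the Jacobian ideal J(f) in C{x,y} is {x^3 - 6*x^2*y + 6*x^2 - 16*x*y + 4*x - 8*y, -x/2 + y^2 + y}; counting standard monomials gives mu = 6. Corank 1: A-series; mu = 6 gives A_6.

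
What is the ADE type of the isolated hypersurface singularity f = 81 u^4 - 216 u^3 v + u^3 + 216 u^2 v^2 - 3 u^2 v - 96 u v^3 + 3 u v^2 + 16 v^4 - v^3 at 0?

E6

The Hessian of f at 0 has rank 0. Corank 2; j^3 = (u - v)^3 is a perfect cube, so E-series; the 4-jet and mu = 6 give E_6.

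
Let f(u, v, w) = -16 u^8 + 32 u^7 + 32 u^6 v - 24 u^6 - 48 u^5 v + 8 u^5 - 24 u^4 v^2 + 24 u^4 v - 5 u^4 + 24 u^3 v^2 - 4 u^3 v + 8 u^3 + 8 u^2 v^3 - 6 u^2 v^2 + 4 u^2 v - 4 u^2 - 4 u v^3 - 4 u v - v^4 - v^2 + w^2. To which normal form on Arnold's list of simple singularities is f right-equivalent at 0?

The Hessian of f at 0 is [[-8, -4, 0], [-4, -2, 0], [0, 0, 2]] with rank 2, so corank 1. A Groebner basis of the Jacobian ideal J(f) in C{u,v,w} is {u^2 - u - v/2, u*v + 2*u + v, -4*u + v^2 - 2*v, w}; counting standard monomials gives mu = 3. Corank 1: A-series; mu = 3 gives A_3.

A3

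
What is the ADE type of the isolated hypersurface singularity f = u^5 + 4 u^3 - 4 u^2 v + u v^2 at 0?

The Hessian of f at 0 has rank 0. Corank 2; j^3 = u*(2*u - v)^2 has shape L^2 M (L != M), so D-series; mu = 6 gives D_6.

D6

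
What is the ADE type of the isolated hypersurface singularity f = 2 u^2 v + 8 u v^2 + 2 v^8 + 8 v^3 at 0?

D9

The Hessian of f at 0 has rank 0. Corank 2; j^3 = 2*v*(u + 2*v)^2 has shape L^2 M (L != M), so D-series; mu = 9 gives D_9.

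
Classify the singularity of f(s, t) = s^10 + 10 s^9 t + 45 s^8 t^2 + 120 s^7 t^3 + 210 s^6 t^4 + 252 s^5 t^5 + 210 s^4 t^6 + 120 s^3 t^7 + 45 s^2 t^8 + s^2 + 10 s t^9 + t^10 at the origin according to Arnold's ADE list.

A_9

The Hessian of f at 0 is [[2, 0], [0, 0]] with rank 1, so corank 1. A Groebner basis of the Jacobian ideal J(f) in C{s,t} is {t^9, s}; counting standard monomials gives mu = 9. Corank 1: A-series; mu = 9 gives A_9.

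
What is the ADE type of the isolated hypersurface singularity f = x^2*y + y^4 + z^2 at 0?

The Hessian of f at 0 has rank 1. Corank 2; j^3 = x^2*y has shape L^2 M (L != M), so D-series; mu = 5 gives D_5.

D_5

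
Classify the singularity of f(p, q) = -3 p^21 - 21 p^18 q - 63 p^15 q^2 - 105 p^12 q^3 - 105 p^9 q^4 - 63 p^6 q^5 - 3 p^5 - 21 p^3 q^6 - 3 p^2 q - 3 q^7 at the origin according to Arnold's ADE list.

D_{8}

The Hessian of f at 0 is [[0, 0], [0, 0]] with rank 0, so corank 2. A Groebner basis of the Jacobian ideal J(f) in C{p,q} is {p^2/7 + q^6, p^3, p*q}; counting standard monomials gives mu = 8. Corank 2; j^3 = -3*p^2*q has shape L^2 M (L != M), so D-series; mu = 8 gives D_8.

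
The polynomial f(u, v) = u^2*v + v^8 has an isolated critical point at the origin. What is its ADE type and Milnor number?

The Hessian of f at 0 has rank 0. Corank 2; j^3 = u^2*v has shape L^2 M (L != M), so D-series; mu = 9 gives D_9.

Type D9, Milnor number mu = 9.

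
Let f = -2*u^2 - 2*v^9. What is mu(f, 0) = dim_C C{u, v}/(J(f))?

8

The Hessian of f at 0 is [[-4, 0], [0, 0]] with rank 1, so corank 1. A Groebner basis of the Jacobian ideal J(f) in C{u,v} is {v^8, u}; counting standard monomials gives mu = 8. Corank 1: A-series; mu = 8 gives A_8.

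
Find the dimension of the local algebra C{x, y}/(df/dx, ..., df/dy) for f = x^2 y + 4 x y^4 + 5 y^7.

8

The Hessian of f at 0 is [[0, 0], [0, 0]] with rank 0, so corank 2. A Groebner basis of the Jacobian ideal J(f) in C{x,y} is {-2*x^2/3 + x*y^3, x*y/2 + y^4, x^3, x^2*y}; counting standard monomials gives mu = 8. Corank 2; j^3 = x^2*y has shape L^2 M (L != M), so D-series; mu = 8 gives D_8.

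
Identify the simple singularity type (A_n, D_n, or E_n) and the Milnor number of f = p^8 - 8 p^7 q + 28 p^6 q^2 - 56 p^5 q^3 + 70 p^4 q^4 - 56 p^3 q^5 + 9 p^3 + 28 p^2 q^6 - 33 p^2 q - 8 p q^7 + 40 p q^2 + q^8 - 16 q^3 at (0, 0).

Type D_{9}, Milnor number mu = 9.

The Hessian of f at 0 has rank 0. Corank 2; j^3 = (p - q)*(3*p - 4*q)^2 has shape L^2 M (L != M), so D-series; mu = 9 gives D_9.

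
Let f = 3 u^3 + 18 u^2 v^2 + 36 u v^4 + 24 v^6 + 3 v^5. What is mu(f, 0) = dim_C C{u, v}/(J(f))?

The Hessian of f at 0 has rank 0. Corank 2; j^3 = 3*u^3 is a perfect cube, so E-series; the 5-jet and mu = 8 give E_8.

8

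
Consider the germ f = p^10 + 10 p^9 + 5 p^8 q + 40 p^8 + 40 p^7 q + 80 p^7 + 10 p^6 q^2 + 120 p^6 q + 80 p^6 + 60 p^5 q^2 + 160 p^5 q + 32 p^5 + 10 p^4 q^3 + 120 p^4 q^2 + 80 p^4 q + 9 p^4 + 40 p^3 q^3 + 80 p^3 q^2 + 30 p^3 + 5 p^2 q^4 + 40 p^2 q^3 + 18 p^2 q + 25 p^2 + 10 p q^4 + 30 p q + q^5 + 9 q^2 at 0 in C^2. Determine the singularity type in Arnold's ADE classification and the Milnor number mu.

Type A4, Milnor number mu = 4.

The Hessian of f at 0 has rank 1. Corank 1: A-series; mu = 4 gives A_4.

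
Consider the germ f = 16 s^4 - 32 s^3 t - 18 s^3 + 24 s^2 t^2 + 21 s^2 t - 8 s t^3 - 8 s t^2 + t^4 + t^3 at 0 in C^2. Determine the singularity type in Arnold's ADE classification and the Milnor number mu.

Type D5, Milnor number mu = 5.

The Hessian of f at 0 is [[0, 0], [0, 0]] with rank 0, so corank 2. A Groebner basis of the Jacobian ideal J(f) in C{s,t} is {s*t^2 + 27*s*t/8 - 9*t^2/8, 81*s*t/8 + t^3 - 27*t^2/8, s^2 - 5*s*t/6 + t^2/6}; counting standard monomials gives mu = 5. Corank 2; j^3 = -(2*s - t)*(3*s - t)^2 has shape L^2 M (L != M), so D-series; mu = 5 gives D_5.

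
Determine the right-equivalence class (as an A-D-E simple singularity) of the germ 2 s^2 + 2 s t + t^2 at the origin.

The Hessian of f at 0 has rank 2. Corank 0: nondegenerate Morse point, so A_1.

A_{1}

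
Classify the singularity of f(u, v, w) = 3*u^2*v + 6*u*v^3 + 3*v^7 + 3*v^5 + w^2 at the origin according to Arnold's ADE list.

D8

The Hessian of f at 0 has rank 1. Corank 2; j^3 = 3*u^2*v has shape L^2 M (L != M), so D-series; mu = 8 gives D_8.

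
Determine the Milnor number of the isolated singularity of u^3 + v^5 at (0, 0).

8

The Hessian of f at 0 is [[0, 0], [0, 0]] with rank 0, so corank 2. A Groebner basis of the Jacobian ideal J(f) in C{u,v} is {v^4, u^2}; counting standard monomials gives mu = 8. Corank 2; j^3 = u^3 is a perfect cube, so E-series; the 5-jet and mu = 8 give E_8.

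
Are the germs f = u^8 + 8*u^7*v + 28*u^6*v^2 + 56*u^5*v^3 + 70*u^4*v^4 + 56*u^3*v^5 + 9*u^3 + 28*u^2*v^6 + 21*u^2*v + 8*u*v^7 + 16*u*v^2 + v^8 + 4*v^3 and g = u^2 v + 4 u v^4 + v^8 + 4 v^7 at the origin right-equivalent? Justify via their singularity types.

Yes.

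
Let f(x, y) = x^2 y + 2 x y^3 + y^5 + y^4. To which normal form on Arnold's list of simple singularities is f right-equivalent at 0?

The Hessian of f at 0 has rank 0. Corank 2; j^3 = x^2*y has shape L^2 M (L != M), so D-series; mu = 5 gives D_5.

D_5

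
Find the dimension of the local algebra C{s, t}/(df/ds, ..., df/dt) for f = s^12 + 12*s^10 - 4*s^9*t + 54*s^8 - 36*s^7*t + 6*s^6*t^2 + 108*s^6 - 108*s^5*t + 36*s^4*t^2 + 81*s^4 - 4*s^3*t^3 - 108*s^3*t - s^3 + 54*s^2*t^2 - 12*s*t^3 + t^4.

6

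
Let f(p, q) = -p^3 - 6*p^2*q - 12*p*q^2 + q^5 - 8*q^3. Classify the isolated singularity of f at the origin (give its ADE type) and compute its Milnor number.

Type E8, Milnor number mu = 8.

The Hessian of f at 0 has rank 0. Corank 2; j^3 = -(p + 2*q)^3 is a perfect cube, so E-series; the 5-jet and mu = 8 give E_8.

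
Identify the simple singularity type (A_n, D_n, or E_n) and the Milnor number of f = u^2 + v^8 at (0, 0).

Type A_7, Milnor number mu = 7.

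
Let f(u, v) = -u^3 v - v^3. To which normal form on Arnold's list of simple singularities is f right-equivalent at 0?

E7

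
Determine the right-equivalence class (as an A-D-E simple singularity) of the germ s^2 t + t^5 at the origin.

The Hessian of f at 0 is [[0, 0], [0, 0]] with rank 0, so corank 2. A Groebner basis of the Jacobian ideal J(f) in C{s,t} is {s^2/5 + t^4, s^3, s*t}; counting standard monomials gives mu = 6. Corank 2; j^3 = s^2*t has shape L^2 M (L != M), so D-series; mu = 6 gives D_6.

D_{6}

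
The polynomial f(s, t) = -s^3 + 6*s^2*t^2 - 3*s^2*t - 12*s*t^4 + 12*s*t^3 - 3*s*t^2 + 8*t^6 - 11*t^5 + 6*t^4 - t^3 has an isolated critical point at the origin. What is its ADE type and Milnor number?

The Hessian of f at 0 has rank 0. Corank 2; j^3 = -(s + t)^3 is a perfect cube, so E-series; the 5-jet and mu = 8 give E_8.

Type E_{8}, Milnor number mu = 8.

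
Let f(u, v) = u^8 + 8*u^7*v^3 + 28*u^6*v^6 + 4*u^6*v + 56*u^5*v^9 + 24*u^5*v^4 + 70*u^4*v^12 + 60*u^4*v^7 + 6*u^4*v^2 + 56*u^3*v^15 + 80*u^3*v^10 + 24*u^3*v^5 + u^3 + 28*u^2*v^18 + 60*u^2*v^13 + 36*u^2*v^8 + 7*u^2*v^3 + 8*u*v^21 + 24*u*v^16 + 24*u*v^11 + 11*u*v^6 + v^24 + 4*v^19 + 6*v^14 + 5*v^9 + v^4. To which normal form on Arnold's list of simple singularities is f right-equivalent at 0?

E_{6}

The Hessian of f at 0 has rank 0. Corank 2; j^3 = u^3 is a perfect cube, so E-series; the 4-jet and mu = 6 give E_6.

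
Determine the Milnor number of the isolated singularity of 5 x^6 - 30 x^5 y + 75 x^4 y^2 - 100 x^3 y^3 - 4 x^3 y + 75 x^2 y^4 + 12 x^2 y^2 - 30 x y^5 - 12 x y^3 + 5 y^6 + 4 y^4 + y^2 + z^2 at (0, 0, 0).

5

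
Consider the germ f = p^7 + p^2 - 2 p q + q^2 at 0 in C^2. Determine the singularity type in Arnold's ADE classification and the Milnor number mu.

The Hessian of f at 0 has rank 1. Corank 1: A-series; mu = 6 gives A_6.

Type A6, Milnor number mu = 6.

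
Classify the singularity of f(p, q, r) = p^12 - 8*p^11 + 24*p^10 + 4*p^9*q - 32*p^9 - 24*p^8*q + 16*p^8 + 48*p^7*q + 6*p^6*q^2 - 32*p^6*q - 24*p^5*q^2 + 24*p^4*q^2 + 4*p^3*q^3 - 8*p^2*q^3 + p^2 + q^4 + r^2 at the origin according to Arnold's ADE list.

A3

The Hessian of f at 0 has rank 2. Corank 1: A-series; mu = 3 gives A_3.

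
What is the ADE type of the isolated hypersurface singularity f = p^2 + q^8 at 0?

The Hessian of f at 0 has rank 1. Corank 1: A-series; mu = 7 gives A_7.

A7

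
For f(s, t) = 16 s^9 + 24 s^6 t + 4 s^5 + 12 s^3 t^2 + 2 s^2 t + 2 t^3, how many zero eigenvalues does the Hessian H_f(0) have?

2

The Hessian at 0 is [[0, 0], [0, 0]] of rank 0; hence corank 2.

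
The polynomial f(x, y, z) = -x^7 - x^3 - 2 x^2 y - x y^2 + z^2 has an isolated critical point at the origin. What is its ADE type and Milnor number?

Type D8, Milnor number mu = 8.

The Hessian of f at 0 has rank 1. Corank 2; j^3 = -x*(x + y)^2 has shape L^2 M (L != M), so D-series; mu = 8 gives D_8.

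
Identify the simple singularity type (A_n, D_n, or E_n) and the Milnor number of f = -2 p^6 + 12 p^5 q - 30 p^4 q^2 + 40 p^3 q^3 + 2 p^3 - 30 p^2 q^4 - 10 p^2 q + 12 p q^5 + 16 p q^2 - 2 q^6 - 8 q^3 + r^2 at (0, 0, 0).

Type D_{7}, Milnor number mu = 7.

The Hessian of f at 0 has rank 1. Corank 2; j^3 = 2*(p - 2*q)^2*(p - q) has shape L^2 M (L != M), so D-series; mu = 7 gives D_7.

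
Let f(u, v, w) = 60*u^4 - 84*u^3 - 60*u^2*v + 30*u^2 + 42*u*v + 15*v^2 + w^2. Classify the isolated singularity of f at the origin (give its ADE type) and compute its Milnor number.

Type A_1, Milnor number mu = 1.

The Hessian of f at 0 is [[60, 42, 0], [42, 30, 0], [0, 0, 2]] with rank 3, so corank 0. A Groebner basis of the Jacobian ideal J(f) in C{u,v,w} is {u, v, w}; counting standard monomials gives mu = 1. Corank 0: nondegenerate Morse point, so A_1.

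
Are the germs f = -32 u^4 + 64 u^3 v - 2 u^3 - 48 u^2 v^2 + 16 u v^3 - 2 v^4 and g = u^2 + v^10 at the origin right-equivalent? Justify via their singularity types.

No.

The Hessian of f at 0 is [[0, 0], [0, 0]] with rank 0, so corank 2. A Groebner basis of the Jacobian ideal J(f) in C{u,v} is {v^4, u*v^2 - v^3/6, u^2}; counting standard monomials gives mu = 6. Corank 2; j^3 = -2*u^3 is a perfect cube, so E-series; the 4-jet and mu = 6 give E_6. The Hessian of g at 0 is [[2, 0], [0, 0]] with rank 1, so corank 1. A Groebner basis of the Jacobian ideal J(g) in C{u,v} is {v^9, u}; counting standard monomials gives mu = 9. Corank 1: A-series; mu = 9 gives A_9. f is E_6 but g is A_9, hence not right-equivalent.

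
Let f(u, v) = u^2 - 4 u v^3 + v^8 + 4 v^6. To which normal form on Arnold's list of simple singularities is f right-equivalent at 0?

A7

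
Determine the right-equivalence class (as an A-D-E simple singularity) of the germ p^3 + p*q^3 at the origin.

The Hessian of f at 0 has rank 0. Corank 2; j^3 = p^3 is a perfect cube, so E-series; the 4-jet and mu = 7 give E_7.

E_{7}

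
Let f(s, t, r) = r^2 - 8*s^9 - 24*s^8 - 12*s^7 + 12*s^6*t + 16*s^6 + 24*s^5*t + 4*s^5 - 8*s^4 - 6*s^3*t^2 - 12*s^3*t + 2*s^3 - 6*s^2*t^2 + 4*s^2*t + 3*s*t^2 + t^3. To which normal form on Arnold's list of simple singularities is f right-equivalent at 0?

D4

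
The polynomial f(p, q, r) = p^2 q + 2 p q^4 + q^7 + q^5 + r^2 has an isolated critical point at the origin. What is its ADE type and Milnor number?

Type D_{6}, Milnor number mu = 6.

The Hessian of f at 0 has rank 1. Corank 2; j^3 = p^2*q has shape L^2 M (L != M), so D-series; mu = 6 gives D_6.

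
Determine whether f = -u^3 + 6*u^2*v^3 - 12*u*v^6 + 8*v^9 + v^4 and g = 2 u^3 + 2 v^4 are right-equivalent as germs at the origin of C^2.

Yes.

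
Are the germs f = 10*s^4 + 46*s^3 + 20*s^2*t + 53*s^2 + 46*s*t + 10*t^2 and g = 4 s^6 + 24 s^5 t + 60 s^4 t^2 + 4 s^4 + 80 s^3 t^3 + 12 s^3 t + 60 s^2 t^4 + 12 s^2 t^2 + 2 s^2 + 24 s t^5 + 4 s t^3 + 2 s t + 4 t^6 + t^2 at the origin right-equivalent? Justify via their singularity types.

Yes.

The Hessian of f at 0 has rank 2. Corank 0: nondegenerate Morse point, so A_1. The Hessian of g at 0 has rank 2. Corank 0: nondegenerate Morse point, so A_1. Both have type A_1, hence right-equivalent.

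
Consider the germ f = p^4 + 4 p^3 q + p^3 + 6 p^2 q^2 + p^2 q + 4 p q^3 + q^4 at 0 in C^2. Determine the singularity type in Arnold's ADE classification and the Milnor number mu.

Type D_{5}, Milnor number mu = 5.

The Hessian of f at 0 is [[0, 0], [0, 0]] with rank 0, so corank 2. A Groebner basis of the Jacobian ideal J(f) in C{p,q} is {p*q^2, -p*q/4 + q^3, p^2 + p*q}; counting standard monomials gives mu = 5. Corank 2; j^3 = p^2*(p + q) has shape L^2 M (L != M), so D-series; mu = 5 gives D_5.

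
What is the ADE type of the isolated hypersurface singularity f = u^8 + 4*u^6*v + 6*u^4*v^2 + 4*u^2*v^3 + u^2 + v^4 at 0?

The Hessian of f at 0 has rank 1. Corank 1: A-series; mu = 3 gives A_3.

A_{3}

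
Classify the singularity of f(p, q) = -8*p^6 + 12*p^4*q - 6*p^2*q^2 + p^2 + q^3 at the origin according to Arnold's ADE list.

A_{2}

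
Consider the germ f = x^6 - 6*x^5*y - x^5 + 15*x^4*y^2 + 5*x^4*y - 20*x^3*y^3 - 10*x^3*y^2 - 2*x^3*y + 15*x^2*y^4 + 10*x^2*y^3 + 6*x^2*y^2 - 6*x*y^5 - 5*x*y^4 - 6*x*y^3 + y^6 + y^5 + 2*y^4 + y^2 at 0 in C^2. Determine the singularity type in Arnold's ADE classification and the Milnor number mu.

The Hessian of f at 0 has rank 1. Corank 1: A-series; mu = 4 gives A_4.

Type A_4, Milnor number mu = 4.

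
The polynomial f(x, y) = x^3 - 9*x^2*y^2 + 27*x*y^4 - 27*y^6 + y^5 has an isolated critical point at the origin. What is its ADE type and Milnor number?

The Hessian of f at 0 has rank 0. Corank 2; j^3 = x^3 is a perfect cube, so E-series; the 5-jet and mu = 8 give E_8.

Type E8, Milnor number mu = 8.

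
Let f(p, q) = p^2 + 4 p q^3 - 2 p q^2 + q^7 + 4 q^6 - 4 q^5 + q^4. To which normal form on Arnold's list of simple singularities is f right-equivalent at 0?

A6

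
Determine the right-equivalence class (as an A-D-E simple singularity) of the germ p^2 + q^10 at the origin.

A_{9}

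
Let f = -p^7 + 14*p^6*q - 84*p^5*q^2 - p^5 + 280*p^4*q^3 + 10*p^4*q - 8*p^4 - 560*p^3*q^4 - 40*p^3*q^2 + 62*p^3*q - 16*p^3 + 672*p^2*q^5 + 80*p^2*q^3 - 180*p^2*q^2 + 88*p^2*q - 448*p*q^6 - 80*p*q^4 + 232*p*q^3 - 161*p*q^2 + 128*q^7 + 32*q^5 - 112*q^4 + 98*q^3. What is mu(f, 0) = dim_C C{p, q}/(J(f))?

8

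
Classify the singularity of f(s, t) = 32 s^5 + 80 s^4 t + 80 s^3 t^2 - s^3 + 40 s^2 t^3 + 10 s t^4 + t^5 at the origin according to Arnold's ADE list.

The Hessian of f at 0 is [[0, 0], [0, 0]] with rank 0, so corank 2. A Groebner basis of the Jacobian ideal J(f) in C{s,t} is {t^5, s*t^3 + t^4/8, s^2}; counting standard monomials gives mu = 8. Corank 2; j^3 = -s^3 is a perfect cube, so E-series; the 5-jet and mu = 8 give E_8.

E8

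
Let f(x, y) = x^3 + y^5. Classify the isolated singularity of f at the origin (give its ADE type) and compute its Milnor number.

Type E_8, Milnor number mu = 8.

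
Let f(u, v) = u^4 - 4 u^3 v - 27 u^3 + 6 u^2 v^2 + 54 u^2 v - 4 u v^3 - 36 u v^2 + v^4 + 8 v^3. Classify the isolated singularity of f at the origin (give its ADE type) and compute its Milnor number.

Type E6, Milnor number mu = 6.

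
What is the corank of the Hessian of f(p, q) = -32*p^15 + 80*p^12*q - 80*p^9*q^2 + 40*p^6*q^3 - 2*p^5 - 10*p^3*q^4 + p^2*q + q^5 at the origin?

2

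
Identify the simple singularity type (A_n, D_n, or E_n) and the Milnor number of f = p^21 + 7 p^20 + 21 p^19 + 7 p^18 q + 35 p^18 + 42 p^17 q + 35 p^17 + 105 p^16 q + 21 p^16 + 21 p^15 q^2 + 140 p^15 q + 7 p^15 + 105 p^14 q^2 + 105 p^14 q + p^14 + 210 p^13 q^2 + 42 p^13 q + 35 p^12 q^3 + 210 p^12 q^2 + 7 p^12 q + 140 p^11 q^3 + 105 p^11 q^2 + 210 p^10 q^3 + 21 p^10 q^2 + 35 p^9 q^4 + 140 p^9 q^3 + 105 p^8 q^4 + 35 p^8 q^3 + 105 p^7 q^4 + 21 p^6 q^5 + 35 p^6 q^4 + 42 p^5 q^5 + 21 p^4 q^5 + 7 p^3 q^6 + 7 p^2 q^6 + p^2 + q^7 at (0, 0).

Type A_{6}, Milnor number mu = 6.

The Hessian of f at 0 has rank 1. Corank 1: A-series; mu = 6 gives A_6.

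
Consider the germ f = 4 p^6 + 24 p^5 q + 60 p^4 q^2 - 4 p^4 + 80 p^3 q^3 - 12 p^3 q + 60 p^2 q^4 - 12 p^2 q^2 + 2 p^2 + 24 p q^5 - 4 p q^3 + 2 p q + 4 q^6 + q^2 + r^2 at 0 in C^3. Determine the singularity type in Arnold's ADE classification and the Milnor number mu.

The Hessian of f at 0 has rank 3. Corank 0: nondegenerate Morse point, so A_1.

Type A_{1}, Milnor number mu = 1.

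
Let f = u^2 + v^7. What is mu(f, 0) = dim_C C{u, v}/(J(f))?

6

The Hessian of f at 0 has rank 1. Corank 1: A-series; mu = 6 gives A_6.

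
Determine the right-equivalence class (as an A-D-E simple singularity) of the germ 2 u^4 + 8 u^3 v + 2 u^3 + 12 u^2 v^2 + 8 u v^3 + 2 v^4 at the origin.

The Hessian of f at 0 has rank 0. Corank 2; j^3 = 2*u^3 is a perfect cube, so E-series; the 4-jet and mu = 6 give E_6.

E_{6}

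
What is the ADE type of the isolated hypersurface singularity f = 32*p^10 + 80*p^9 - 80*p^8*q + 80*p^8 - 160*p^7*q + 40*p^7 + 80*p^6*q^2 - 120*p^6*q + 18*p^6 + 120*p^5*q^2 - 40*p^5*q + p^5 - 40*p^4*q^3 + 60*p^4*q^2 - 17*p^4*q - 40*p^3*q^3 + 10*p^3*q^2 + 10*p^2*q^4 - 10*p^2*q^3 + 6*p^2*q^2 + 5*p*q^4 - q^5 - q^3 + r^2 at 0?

The Hessian of f at 0 has rank 1. Corank 2; j^3 = -q^3 is a perfect cube, so E-series; the 5-jet and mu = 8 give E_8.

E8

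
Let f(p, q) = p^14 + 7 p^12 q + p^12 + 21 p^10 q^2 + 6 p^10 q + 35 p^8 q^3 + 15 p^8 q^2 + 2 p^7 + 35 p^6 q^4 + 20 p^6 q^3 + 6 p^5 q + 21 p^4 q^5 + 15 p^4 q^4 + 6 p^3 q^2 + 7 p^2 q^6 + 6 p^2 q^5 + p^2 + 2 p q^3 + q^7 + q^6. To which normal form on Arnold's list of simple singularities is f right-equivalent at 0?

A_{6}

The Hessian of f at 0 is [[2, 0], [0, 0]] with rank 1, so corank 1. A Groebner basis of the Jacobian ideal J(f) in C{p,q} is {p + q^3, p^2}; counting standard monomials gives mu = 6. Corank 1: A-series; mu = 6 gives A_6.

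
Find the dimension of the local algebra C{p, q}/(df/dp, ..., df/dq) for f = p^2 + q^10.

The Hessian of f at 0 is [[2, 0], [0, 0]] with rank 1, so corank 1. A Groebner basis of the Jacobian ideal J(f) in C{p,q} is {q^9, p}; counting standard monomials gives mu = 9. Corank 1: A-series; mu = 9 gives A_9.

9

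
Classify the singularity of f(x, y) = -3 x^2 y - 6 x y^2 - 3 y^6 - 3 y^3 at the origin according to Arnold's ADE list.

The Hessian of f at 0 has rank 0. Corank 2; j^3 = -3*y*(x + y)^2 has shape L^2 M (L != M), so D-series; mu = 7 gives D_7.

D_{7}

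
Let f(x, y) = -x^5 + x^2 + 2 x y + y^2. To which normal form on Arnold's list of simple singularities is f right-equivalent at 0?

The Hessian of f at 0 is [[2, 2], [2, 2]] with rank 1, so corank 1. A Groebner basis of the Jacobian ideal J(f) in C{x,y} is {y^4, x + y}; counting standard monomials gives mu = 4. Corank 1: A-series; mu = 4 gives A_4.

A4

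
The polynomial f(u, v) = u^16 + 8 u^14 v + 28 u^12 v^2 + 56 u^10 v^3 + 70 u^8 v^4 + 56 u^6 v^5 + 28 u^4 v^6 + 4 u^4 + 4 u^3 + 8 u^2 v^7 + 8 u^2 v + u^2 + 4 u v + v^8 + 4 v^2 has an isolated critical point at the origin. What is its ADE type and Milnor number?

Type A7, Milnor number mu = 7.

The Hessian of f at 0 has rank 1. Corank 1: A-series; mu = 7 gives A_7.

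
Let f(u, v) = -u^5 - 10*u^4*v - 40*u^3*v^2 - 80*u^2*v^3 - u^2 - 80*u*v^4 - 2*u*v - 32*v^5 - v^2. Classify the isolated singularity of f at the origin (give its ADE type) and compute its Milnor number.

Type A_4, Milnor number mu = 4.

The Hessian of f at 0 has rank 1. Corank 1: A-series; mu = 4 gives A_4.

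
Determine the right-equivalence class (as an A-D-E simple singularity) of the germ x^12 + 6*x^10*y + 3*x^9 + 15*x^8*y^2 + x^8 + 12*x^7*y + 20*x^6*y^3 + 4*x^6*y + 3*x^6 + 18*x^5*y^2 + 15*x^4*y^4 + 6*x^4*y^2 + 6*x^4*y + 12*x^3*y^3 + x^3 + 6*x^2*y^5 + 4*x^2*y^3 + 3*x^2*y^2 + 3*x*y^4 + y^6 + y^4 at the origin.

E6

The Hessian of f at 0 has rank 0. Corank 2; j^3 = x^3 is a perfect cube, so E-series; the 4-jet and mu = 6 give E_6.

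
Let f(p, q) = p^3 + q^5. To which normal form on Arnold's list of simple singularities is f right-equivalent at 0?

The Hessian of f at 0 has rank 0. Corank 2; j^3 = p^3 is a perfect cube, so E-series; the 5-jet and mu = 8 give E_8.

E_{8}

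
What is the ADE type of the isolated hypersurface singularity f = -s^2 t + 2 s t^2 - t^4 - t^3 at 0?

D_{5}

The Hessian of f at 0 is [[0, 0], [0, 0]] with rank 0, so corank 2. A Groebner basis of the Jacobian ideal J(f) in C{s,t} is {s^3 + s^2/4 - t^2/4, s^2/4 + t^3 - t^2/4, s*t - t^2}; counting standard monomials gives mu = 5. Corank 2; j^3 = -t*(s - t)^2 has shape L^2 M (L != M), so D-series; mu = 5 gives D_5.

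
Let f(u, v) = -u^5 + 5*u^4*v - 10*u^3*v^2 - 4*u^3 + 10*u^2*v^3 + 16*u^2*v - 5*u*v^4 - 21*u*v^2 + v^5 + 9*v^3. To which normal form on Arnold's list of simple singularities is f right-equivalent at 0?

The Hessian of f at 0 has rank 0. Corank 2; j^3 = -(u - v)*(2*u - 3*v)^2 has shape L^2 M (L != M), so D-series; mu = 6 gives D_6.

D6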